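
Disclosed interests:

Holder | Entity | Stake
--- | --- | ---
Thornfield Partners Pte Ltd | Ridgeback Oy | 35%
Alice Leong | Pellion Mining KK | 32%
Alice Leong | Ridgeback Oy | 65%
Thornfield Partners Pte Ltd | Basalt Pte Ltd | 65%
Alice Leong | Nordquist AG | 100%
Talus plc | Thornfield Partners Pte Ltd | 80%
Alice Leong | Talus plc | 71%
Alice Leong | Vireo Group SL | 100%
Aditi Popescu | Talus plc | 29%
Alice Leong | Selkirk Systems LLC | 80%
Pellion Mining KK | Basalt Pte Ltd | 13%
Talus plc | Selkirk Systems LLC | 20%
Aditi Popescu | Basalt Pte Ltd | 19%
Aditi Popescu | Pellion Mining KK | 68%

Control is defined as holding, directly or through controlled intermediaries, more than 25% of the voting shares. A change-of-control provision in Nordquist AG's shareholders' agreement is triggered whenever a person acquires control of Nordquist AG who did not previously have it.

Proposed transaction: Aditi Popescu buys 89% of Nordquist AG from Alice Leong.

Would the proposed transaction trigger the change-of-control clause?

The purchase adds only to Aditi's holdings (Alice's stake shrinks), so Aditi is the only person who could newly come to control Nordquist.
Aditi holds 29% of Talus, so Aditi controls Talus.
Aditi holds 68% of Pellion, so Aditi controls Pellion.
Talus holds 80% of Thornfield, so Aditi controls Thornfield.
Thornfield holds 35% of Ridgeback, so Aditi controls Ridgeback.
Thornfield and Pellion and Aditi together hold 65% + 13% + 19% = 97% of Basalt, so Aditi controls Basalt.
Neither Aditi nor any entity Aditi controls holds any voting interest in Nordquist.
So before the transaction, Aditi does not control Nordquist.
After the purchase, Aditi holds 89% of Nordquist directly, and Alice's stake falls to 11%.
Aditi holds 89% of Nordquist, so Aditi controls Nordquist.
Aditi did not control Nordquist before and does after, so the clause is triggered.

Yes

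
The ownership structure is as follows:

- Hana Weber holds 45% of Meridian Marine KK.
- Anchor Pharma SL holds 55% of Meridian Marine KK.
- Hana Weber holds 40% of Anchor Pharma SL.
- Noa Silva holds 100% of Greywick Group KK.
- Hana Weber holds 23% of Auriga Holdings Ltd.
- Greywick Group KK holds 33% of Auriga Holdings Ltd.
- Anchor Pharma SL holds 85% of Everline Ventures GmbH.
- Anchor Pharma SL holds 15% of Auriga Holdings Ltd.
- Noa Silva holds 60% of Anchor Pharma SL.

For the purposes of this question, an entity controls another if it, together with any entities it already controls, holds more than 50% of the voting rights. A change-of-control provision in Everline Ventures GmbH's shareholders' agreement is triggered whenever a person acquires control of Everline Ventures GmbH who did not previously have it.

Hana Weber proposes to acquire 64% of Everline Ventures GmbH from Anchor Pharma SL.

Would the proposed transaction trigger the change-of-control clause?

Yes

The purchase adds only to Hana's holdings (Anchor's stake shrinks), so Hana is the only person who could newly come to control Everline.
Hana's largest direct stake is 45% in Meridian, which does not meet the threshold, so Hana controls no company.
Neither Hana nor any entity Hana controls holds any voting interest in Everline.
So before the transaction, Hana does not control Everline.
After the purchase, Hana holds 64% of Everline directly, and Anchor's stake falls to 21%.
Hana holds 64% of Everline, so Hana controls Everline.
Hana did not control Everline before and does after, so the clause is triggered.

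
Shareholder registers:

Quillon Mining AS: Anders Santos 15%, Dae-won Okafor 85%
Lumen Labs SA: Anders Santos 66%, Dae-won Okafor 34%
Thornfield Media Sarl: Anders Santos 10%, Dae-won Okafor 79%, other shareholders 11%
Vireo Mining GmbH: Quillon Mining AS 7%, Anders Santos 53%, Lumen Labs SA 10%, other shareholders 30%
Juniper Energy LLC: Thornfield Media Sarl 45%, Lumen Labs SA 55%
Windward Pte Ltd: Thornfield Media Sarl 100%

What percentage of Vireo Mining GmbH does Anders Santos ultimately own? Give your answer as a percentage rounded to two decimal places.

60.65%

Anders reaches Vireo along 3 paths.
Via Quillon: 15% × 7% = 1.05%.
Direct stake: 53% = 53%.
Via Lumen: 66% × 10% = 6.6%.
Total: 1.05% + 53% + 6.6% = 60.65%.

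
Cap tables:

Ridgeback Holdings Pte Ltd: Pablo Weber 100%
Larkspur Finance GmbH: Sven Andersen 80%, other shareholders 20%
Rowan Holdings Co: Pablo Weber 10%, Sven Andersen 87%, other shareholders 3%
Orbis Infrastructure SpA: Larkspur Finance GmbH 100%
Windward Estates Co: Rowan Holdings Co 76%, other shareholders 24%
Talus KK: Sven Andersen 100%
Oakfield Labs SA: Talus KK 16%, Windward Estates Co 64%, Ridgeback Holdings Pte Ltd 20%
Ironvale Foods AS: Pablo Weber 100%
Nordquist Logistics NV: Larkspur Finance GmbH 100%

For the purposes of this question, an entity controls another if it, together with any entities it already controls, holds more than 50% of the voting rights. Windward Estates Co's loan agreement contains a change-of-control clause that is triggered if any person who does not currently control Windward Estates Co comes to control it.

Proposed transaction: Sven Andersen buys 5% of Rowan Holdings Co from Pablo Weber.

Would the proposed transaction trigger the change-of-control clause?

No

The purchase adds only to Sven's holdings (Pablo's stake shrinks), so Sven is the only person who could newly come to control Windward.
Sven holds 87% of Rowan, so Sven controls Rowan.
Rowan holds 76% of Windward, so Sven controls Windward.
So Sven already controls Windward before the transaction.
After the purchase, Sven's direct stake in Rowan rises to 87% + 5% = 92%, and Pablo's stake falls to 5%.
Sven controlled Windward already, so this is not a new person acquiring control; every other person's position is unchanged or reduced.
No new person acquires control, so the clause is not triggered.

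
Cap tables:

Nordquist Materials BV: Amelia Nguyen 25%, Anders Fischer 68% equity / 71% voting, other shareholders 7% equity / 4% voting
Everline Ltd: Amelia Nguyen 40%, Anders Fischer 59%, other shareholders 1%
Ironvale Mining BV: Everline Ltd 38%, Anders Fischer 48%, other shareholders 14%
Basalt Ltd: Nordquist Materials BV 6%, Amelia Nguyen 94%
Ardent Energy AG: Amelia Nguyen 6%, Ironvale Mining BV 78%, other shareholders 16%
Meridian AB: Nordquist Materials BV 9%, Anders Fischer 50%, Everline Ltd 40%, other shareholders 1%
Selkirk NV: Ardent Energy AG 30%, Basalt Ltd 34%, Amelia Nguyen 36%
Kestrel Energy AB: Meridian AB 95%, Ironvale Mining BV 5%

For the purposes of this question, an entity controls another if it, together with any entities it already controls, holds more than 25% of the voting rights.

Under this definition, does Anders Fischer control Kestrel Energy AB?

Yes

Anders holds 59% of Everline, so Anders controls Everline.
Anders holds 71% of Nordquist, so Anders controls Nordquist.
Nordquist and Anders and Everline together hold 9% + 50% + 40% = 99% of Meridian, so Anders controls Meridian.
Everline and Anders together hold 38% + 48% = 86% of Ironvale, so Anders controls Ironvale.
Meridian and Ironvale together hold 95% + 5% = 100% of Kestrel, so Anders controls Kestrel.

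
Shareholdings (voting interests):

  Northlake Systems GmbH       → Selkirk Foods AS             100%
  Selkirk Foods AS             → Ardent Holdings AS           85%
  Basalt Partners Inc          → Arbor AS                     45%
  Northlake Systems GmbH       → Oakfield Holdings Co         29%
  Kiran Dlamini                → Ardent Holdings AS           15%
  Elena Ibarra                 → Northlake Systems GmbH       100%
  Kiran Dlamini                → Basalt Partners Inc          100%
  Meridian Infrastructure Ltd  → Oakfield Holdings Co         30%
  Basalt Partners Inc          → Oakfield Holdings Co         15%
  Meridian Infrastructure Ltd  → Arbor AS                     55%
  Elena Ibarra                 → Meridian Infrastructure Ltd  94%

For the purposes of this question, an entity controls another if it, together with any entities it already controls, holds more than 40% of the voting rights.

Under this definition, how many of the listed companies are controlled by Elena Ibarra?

Elena holds 94% of Meridian, so Elena controls Meridian.
Elena holds 100% of Northlake, so Elena controls Northlake.
Northlake holds 100% of Selkirk, so Elena controls Selkirk.
Selkirk holds 85% of Ardent, so Elena controls Ardent.
Northlake and Meridian together hold 29% + 30% = 59% of Oakfield, so Elena controls Oakfield.
Meridian holds 55% of Arbor, so Elena controls Arbor.
No other company's threshold is met.
Elena controls 6 companies.

6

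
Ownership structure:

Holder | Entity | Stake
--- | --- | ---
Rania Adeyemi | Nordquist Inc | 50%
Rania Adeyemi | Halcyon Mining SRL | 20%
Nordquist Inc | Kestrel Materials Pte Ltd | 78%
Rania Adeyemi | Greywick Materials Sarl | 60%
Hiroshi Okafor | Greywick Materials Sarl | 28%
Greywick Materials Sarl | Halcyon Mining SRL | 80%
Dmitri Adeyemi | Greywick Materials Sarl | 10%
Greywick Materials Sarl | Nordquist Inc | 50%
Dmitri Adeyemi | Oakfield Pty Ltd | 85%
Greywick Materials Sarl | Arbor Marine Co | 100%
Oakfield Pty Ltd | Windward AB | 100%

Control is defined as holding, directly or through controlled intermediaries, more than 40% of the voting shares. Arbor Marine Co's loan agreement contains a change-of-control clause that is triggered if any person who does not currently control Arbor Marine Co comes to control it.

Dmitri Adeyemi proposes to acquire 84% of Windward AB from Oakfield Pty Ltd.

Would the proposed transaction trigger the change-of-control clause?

The purchase adds only to Dmitri's holdings (Oakfield's stake shrinks), so Dmitri is the only person who could newly come to control Arbor.
Dmitri holds 85% of Oakfield, so Dmitri controls Oakfield.
Oakfield holds 100% of Windward, so Dmitri controls Windward.
Neither Dmitri nor any entity Dmitri controls holds any voting interest in Arbor.
So before the transaction, Dmitri does not control Arbor.
After the purchase, Dmitri holds 84% of Windward directly, and Oakfield's stake falls to 16%.
Oakfield and Dmitri together hold 16% + 84% = 100% of Windward, so Dmitri controls Windward.
After the transaction, neither Dmitri nor any entity Dmitri controls holds a voting interest in Arbor, so Dmitri still does not control it.
No new person acquires control, so the clause is not triggered.

No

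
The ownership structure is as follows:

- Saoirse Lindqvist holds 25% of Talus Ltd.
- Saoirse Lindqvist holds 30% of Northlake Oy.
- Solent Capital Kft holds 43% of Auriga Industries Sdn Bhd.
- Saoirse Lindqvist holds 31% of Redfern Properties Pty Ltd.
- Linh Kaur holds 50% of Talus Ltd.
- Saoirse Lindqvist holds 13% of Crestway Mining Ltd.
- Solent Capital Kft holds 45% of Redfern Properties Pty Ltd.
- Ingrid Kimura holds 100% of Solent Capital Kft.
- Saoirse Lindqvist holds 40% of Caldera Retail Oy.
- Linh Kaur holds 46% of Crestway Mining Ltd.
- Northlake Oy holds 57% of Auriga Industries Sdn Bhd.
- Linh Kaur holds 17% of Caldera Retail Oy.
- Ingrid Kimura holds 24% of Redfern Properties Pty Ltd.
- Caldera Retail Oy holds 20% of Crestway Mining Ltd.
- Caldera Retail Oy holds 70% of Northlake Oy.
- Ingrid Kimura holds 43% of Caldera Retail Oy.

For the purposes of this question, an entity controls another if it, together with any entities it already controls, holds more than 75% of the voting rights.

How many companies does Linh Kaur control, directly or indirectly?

0

Linh's largest direct stake is 50% in Talus, which does not meet the threshold.
Linh controls 0 companies.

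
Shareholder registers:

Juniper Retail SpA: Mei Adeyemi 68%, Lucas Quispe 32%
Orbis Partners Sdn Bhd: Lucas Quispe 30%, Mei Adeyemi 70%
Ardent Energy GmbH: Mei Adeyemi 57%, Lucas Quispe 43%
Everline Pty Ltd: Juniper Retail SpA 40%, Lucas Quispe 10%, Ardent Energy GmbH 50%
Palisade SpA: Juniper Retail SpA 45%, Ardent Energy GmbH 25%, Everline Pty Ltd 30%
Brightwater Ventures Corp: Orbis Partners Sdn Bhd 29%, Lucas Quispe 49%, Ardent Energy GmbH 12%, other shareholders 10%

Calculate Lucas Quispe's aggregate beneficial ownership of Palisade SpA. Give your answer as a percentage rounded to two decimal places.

Lucas reaches Palisade along 5 paths.
Via Juniper: 32% × 45% = 14.4%.
Via Ardent: 43% × 25% = 10.75%.
Via Juniper → Everline: 32% × 40% × 30% = 3.84%.
Via Everline: 10% × 30% = 3%.
Via Ardent → Everline: 43% × 50% × 30% = 6.45%.
Total: 14.4% + 10.75% + 3.84% + 3% + 6.45% = 38.44%.

38.44%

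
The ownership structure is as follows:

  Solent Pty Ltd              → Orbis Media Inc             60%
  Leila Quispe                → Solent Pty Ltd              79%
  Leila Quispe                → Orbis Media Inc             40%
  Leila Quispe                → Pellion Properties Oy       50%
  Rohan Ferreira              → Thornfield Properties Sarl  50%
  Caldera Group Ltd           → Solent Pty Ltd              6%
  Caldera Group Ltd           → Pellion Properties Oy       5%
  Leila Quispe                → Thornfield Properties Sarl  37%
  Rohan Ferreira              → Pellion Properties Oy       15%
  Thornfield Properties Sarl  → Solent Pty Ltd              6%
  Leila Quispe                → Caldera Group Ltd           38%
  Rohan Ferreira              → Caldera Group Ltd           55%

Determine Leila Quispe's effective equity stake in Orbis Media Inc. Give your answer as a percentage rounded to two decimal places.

Leila reaches Orbis along 4 paths.
Via Thornfield → Solent: 37% × 6% × 60% = 1.332%.
Via Caldera → Solent: 38% × 6% × 60% = 1.368%.
Via Solent: 79% × 60% = 47.4%.
Direct stake: 40% = 40%.
Total: 1.332% + 1.368% + 47.4% + 40% = 90.1%.
Rounded: 90.10%.

90.10%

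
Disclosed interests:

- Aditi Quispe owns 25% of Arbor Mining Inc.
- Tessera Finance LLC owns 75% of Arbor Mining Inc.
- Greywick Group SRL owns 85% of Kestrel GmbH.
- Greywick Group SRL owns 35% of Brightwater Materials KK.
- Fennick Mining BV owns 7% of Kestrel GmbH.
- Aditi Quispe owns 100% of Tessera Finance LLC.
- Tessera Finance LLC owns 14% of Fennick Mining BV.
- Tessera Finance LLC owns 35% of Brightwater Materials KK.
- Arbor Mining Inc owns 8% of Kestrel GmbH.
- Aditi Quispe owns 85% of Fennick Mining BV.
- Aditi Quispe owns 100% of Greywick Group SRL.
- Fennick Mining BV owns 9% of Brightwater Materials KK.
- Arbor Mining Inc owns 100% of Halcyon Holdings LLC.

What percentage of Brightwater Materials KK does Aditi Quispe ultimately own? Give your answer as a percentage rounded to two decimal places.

78.91%

Aditi reaches Brightwater along 4 paths.
Via Tessera: 100% × 35% = 35%.
Via Greywick: 100% × 35% = 35%.
Via Fennick: 85% × 9% = 7.65%.
Via Tessera → Fennick: 100% × 14% × 9% = 1.26%.
Total: 35% + 35% + 7.65% + 1.26% = 78.91%.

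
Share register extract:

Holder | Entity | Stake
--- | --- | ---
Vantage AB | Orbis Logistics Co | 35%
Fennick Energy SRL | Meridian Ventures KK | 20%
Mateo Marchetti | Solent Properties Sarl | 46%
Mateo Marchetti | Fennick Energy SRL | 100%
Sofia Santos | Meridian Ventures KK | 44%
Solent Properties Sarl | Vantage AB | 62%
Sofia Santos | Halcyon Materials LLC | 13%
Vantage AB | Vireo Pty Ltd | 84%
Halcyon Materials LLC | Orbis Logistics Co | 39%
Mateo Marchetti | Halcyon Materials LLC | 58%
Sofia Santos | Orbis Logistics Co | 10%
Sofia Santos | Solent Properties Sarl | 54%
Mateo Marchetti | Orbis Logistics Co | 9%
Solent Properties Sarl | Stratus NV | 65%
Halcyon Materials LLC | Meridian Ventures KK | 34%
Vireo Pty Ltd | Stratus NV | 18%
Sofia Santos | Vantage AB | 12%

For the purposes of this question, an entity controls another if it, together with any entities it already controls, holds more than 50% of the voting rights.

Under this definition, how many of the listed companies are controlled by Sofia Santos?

Sofia holds 54% of Solent, so Sofia controls Solent.
Sofia and Solent together hold 12% + 62% = 74% of Vantage, so Sofia controls Vantage.
Vantage holds 84% of Vireo, so Sofia controls Vireo.
Solent and Vireo together hold 65% + 18% = 83% of Stratus, so Sofia controls Stratus.
No other company's threshold is met.
Sofia controls 4 companies.

4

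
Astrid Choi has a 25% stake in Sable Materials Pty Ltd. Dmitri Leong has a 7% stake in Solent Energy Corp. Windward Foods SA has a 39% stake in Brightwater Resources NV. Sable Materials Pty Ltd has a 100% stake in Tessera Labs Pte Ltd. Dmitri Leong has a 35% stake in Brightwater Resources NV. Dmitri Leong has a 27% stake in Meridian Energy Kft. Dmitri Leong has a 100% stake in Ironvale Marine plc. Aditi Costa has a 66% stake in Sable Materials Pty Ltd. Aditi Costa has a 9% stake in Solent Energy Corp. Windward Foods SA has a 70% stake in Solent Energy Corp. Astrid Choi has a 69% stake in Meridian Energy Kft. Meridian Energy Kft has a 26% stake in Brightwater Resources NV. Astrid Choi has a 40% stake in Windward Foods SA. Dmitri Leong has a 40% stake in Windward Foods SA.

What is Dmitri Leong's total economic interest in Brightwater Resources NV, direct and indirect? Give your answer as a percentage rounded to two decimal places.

Dmitri reaches Brightwater along 3 paths.
Via Windward: 40% × 39% = 15.6%.
Direct stake: 35% = 35%.
Via Meridian: 27% × 26% = 7.02%.
Total: 15.6% + 35% + 7.02% = 57.62%.

57.62%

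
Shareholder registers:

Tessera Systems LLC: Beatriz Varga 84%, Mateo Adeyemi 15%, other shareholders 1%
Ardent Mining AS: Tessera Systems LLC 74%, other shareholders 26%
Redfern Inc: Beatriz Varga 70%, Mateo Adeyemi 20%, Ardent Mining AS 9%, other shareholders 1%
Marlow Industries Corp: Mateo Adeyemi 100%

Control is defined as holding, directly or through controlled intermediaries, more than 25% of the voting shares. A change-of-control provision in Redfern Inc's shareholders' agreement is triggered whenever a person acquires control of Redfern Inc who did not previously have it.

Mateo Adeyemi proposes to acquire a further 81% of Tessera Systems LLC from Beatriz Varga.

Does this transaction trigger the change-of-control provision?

The purchase adds only to Mateo's holdings (Beatriz's stake shrinks), so Mateo is the only person who could newly come to control Redfern.
Mateo holds 100% of Marlow, so Mateo controls Marlow.
In Redfern, Mateo's side holds only 20%, not > 25%.
So before the transaction, Mateo does not control Redfern.
After the purchase, Mateo's direct stake in Tessera rises to 15% + 81% = 96%, and Beatriz's stake falls to 3%.
Mateo holds 96% of Tessera, so Mateo controls Tessera.
Tessera holds 74% of Ardent, so Mateo controls Ardent.
Mateo and Ardent together hold 20% + 9% = 29% of Redfern, so Mateo controls Redfern.
Mateo did not control Redfern before and does after, so the clause is triggered.

Yes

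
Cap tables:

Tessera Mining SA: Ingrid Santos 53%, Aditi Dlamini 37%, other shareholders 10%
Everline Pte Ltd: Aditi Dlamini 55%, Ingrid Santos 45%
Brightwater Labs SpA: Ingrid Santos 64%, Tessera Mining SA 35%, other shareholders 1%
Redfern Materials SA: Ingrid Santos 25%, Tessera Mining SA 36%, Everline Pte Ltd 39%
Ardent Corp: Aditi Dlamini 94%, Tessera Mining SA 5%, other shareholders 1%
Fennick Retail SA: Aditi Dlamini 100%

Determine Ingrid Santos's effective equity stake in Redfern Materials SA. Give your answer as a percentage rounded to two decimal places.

61.63%

Ingrid reaches Redfern along 3 paths.
Direct stake: 25% = 25%.
Via Tessera: 53% × 36% = 19.08%.
Via Everline: 45% × 39% = 17.55%.
Total: 25% + 19.08% + 17.55% = 61.63%.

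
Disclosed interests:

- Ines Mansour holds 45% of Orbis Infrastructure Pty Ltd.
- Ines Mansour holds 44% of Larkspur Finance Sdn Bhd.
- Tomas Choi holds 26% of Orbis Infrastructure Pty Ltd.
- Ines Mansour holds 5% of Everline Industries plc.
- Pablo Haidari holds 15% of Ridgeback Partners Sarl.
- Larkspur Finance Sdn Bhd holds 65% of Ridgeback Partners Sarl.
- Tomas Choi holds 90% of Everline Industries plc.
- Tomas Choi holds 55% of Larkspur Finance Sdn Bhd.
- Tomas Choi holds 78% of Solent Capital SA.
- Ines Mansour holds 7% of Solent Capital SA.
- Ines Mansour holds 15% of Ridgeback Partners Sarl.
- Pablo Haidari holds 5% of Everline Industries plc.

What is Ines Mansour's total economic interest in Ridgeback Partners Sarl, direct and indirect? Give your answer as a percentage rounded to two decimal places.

Ines reaches Ridgeback along 2 paths.
Direct stake: 15% = 15%.
Via Larkspur: 44% × 65% = 28.6%.
Total: 15% + 28.6% = 43.6%.
Rounded: 43.60%.

43.60%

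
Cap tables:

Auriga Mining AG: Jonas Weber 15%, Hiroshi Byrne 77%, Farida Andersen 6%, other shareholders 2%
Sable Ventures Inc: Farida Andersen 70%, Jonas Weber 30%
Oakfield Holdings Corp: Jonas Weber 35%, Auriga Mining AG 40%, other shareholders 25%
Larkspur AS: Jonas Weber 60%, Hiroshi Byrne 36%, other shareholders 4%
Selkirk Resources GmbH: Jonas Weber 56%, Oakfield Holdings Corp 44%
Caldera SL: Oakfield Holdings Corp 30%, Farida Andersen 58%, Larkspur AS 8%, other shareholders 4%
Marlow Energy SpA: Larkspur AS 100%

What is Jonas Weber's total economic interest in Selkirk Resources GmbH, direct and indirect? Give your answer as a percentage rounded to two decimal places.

74.04%

Jonas reaches Selkirk along 3 paths.
Direct stake: 56% = 56%.
Via Oakfield: 35% × 44% = 15.4%.
Via Auriga → Oakfield: 15% × 40% × 44% = 2.64%.
Total: 56% + 15.4% + 2.64% = 74.04%.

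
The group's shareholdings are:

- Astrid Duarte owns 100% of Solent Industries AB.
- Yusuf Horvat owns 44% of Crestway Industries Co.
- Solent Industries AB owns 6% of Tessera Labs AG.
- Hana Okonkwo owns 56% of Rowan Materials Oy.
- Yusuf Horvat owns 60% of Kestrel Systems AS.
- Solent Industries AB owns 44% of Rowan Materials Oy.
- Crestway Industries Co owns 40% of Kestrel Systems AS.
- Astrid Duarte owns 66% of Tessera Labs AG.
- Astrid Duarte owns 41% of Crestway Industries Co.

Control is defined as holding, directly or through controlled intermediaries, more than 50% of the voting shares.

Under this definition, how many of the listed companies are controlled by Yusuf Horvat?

1

Yusuf holds 60% of Kestrel, so Yusuf controls Kestrel.
No other company's threshold is met.
Yusuf controls 1 company.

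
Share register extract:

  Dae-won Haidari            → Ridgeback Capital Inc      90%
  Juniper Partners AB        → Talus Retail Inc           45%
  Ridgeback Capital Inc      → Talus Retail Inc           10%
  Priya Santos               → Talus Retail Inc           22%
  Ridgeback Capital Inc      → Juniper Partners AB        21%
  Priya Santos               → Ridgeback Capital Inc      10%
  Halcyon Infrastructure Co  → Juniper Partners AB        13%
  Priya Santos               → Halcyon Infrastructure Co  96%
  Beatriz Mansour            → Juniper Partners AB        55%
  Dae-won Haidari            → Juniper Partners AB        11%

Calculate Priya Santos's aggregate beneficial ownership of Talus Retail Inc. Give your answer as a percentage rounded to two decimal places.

29.56%

Priya reaches Talus along 4 paths.
Via Ridgeback: 10% × 10% = 1%.
Via Halcyon → Juniper: 96% × 13% × 45% = 5.616%.
Via Ridgeback → Juniper: 10% × 21% × 45% = 0.945%.
Direct stake: 22% = 22%.
Total: 1% + 5.616% + 0.945% + 22% = 29.561%.
Rounded: 29.56%.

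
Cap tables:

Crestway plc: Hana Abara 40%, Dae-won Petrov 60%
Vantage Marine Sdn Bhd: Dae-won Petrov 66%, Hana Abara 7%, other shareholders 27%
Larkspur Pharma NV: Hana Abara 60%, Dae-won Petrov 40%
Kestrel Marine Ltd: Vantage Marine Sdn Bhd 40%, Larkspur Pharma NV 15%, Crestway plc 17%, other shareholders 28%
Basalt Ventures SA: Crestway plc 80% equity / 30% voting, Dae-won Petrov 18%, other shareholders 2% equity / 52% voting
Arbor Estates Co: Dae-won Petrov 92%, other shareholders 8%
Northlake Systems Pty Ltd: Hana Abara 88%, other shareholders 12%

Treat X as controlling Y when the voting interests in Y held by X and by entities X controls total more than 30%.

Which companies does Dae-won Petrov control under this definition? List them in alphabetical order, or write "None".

Dae-won holds 60% of Crestway, so Dae-won controls Crestway.
Dae-won holds 66% of Vantage, so Dae-won controls Vantage.
Dae-won holds 40% of Larkspur, so Dae-won controls Larkspur.
Vantage and Larkspur and Crestway together hold 40% + 15% + 17% = 72% of Kestrel, so Dae-won controls Kestrel.
Crestway and Dae-won together hold 30% + 18% = 48% of Basalt, so Dae-won controls Basalt.
Dae-won holds 92% of Arbor, so Dae-won controls Arbor.
No other company's threshold is met.

Arbor Estates Co, Basalt Ventures SA, Crestway plc, Kestrel Marine Ltd, Larkspur Pharma NV, Vantage Marine Sdn Bhd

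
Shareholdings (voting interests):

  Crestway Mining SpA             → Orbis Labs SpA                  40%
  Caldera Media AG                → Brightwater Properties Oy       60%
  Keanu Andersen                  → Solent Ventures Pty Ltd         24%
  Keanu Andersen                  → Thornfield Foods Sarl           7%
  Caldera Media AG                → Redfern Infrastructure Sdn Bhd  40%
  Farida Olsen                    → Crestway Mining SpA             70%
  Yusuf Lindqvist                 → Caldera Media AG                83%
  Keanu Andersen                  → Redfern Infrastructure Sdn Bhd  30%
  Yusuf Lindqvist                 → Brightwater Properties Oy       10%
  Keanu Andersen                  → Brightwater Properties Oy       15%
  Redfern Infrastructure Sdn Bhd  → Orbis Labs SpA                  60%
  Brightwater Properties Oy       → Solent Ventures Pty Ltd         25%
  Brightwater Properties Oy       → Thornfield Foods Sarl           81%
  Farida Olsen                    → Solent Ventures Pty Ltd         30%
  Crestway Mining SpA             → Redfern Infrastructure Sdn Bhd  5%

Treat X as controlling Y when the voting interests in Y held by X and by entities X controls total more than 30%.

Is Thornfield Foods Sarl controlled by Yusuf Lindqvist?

Yusuf holds 83% of Caldera, so Yusuf controls Caldera.
Yusuf and Caldera together hold 10% + 60% = 70% of Brightwater, so Yusuf controls Brightwater.
Brightwater holds 81% of Thornfield, so Yusuf controls Thornfield.

Yes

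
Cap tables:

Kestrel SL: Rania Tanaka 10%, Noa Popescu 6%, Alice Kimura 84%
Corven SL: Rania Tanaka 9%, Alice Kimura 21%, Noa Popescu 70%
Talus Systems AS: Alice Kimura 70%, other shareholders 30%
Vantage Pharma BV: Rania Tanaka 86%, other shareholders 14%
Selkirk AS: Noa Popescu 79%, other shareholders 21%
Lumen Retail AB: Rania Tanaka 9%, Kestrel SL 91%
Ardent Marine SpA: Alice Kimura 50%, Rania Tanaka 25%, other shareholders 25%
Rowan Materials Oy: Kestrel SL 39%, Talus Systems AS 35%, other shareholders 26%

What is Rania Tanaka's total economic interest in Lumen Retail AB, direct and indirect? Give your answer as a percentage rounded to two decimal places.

18.10%

Rania reaches Lumen along 2 paths.
Direct stake: 9% = 9%.
Via Kestrel: 10% × 91% = 9.1%.
Total: 9% + 9.1% = 18.1%.
Rounded: 18.10%.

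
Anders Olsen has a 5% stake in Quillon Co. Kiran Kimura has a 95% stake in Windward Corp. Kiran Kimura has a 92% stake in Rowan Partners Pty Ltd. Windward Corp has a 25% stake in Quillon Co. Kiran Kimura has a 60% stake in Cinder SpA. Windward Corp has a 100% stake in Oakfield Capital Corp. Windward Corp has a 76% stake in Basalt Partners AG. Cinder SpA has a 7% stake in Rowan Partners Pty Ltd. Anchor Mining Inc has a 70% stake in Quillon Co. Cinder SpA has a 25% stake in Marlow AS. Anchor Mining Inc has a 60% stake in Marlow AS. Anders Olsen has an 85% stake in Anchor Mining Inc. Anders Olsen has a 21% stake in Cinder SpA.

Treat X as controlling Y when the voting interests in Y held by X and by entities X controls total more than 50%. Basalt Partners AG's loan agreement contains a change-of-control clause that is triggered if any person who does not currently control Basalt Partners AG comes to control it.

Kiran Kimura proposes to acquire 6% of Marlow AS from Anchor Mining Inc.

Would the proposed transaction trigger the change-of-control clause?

No

The purchase adds only to Kiran's holdings (Anchor's stake shrinks), so Kiran is the only person who could newly come to control Basalt.
Kiran holds 95% of Windward, so Kiran controls Windward.
Windward holds 76% of Basalt, so Kiran controls Basalt.
So Kiran already controls Basalt before the transaction.
After the purchase, Kiran holds 6% of Marlow directly, and Anchor's stake falls to 54%.
Kiran controlled Basalt already, so this is not a new person acquiring control; every other person's position is unchanged or reduced.
No new person acquires control, so the clause is not triggered.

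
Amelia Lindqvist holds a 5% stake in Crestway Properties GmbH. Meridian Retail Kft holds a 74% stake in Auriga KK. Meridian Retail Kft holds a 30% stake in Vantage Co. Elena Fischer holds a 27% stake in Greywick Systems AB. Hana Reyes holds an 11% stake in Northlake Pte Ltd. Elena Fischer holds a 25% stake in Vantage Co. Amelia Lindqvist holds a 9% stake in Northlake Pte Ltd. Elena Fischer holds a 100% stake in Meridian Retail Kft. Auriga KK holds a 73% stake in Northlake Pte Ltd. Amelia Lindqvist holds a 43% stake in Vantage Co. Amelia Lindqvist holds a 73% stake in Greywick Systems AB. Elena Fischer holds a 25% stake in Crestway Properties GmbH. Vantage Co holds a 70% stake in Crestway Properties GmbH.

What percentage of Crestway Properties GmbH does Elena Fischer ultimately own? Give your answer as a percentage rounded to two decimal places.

Elena reaches Crestway along 3 paths.
Via Vantage: 25% × 70% = 17.5%.
Via Meridian → Vantage: 100% × 30% × 70% = 21%.
Direct stake: 25% = 25%.
Total: 17.5% + 21% + 25% = 63.5%.
Rounded: 63.50%.

63.50%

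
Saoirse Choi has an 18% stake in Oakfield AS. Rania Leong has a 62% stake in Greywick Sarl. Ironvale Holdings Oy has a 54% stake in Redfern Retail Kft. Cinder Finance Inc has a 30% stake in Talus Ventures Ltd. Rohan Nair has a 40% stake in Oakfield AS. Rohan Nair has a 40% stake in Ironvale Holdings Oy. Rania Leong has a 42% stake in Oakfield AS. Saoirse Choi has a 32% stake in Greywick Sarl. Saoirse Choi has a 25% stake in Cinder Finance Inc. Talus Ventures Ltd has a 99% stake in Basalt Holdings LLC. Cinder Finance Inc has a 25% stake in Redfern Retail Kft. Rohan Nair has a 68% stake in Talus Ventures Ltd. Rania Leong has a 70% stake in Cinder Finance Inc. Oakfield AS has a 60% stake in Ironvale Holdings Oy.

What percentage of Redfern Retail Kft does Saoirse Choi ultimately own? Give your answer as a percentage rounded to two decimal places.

Saoirse reaches Redfern along 2 paths.
Via Oakfield → Ironvale: 18% × 60% × 54% = 5.832%.
Via Cinder: 25% × 25% = 6.25%.
Total: 5.832% + 6.25% = 12.082%.
Rounded: 12.08%.

12.08%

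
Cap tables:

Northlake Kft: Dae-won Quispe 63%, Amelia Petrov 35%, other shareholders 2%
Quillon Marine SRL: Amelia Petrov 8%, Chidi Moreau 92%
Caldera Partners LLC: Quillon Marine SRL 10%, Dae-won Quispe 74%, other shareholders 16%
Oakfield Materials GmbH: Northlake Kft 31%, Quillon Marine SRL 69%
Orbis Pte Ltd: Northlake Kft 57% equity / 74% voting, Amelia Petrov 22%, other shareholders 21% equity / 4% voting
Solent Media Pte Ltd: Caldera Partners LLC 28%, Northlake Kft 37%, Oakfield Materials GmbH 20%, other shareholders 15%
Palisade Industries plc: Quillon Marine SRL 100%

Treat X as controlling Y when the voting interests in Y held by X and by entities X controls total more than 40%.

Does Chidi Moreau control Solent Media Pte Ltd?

No

Chidi holds 92% of Quillon, so Chidi controls Quillon.
Quillon holds 69% of Oakfield, so Chidi controls Oakfield.
Quillon holds 100% of Palisade, so Chidi controls Palisade.
In Solent, Chidi's side holds only 20%, not > 40%.
So Chidi does not control Solent.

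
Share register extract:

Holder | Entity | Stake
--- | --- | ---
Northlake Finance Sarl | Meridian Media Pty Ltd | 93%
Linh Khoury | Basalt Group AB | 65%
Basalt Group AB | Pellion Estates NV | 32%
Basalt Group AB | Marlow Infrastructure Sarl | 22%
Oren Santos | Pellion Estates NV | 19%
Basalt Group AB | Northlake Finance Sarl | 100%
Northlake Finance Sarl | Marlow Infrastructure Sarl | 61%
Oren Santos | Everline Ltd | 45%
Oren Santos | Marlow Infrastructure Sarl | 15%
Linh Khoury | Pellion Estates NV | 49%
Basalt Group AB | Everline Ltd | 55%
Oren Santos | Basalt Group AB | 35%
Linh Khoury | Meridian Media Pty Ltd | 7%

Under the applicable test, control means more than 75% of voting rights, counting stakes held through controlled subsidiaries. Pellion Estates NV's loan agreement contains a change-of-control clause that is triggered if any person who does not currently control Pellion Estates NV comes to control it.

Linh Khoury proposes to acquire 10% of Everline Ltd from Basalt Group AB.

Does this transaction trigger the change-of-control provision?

No

The purchase adds only to Linh's holdings (Basalt's stake shrinks), so Linh is the only person who could newly come to control Pellion.
Linh's largest direct stake is 65% in Basalt, which does not meet the threshold, so Linh controls no company.
In Pellion, Linh's side holds only 49%, not > 75%.
So before the transaction, Linh does not control Pellion.
After the purchase, Linh holds 10% of Everline directly, and Basalt's stake falls to 45%.
Linh's side now holds 10% of Everline, not > 75%, so Linh still does not control Everline.
After the transaction, Linh's side holds 49% of Pellion, not > 75%, so Linh still does not control Pellion.
No new person acquires control, so the clause is not triggered.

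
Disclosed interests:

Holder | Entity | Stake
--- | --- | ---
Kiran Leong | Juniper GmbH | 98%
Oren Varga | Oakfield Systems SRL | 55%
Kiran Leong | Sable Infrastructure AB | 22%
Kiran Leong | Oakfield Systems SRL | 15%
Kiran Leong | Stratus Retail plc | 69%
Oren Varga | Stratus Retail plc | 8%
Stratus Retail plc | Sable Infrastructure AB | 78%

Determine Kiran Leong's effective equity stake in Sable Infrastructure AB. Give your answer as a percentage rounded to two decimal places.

75.82%

Kiran reaches Sable along 2 paths.
Via Stratus: 69% × 78% = 53.82%.
Direct stake: 22% = 22%.
Total: 53.82% + 22% = 75.82%.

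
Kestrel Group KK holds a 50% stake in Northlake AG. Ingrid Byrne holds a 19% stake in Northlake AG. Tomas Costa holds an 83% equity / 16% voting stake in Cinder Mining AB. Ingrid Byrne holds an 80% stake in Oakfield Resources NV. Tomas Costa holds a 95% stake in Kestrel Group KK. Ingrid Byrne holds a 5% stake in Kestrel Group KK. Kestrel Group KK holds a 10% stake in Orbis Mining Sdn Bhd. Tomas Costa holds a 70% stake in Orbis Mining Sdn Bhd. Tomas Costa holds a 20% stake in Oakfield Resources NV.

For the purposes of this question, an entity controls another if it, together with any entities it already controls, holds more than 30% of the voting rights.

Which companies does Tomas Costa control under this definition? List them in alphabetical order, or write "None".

Tomas holds 95% of Kestrel, so Tomas controls Kestrel.
Kestrel holds 50% of Northlake, so Tomas controls Northlake.
Tomas and Kestrel together hold 70% + 10% = 80% of Orbis, so Tomas controls Orbis.
No other company's threshold is met.

Kestrel Group KK, Northlake AG, Orbis Mining Sdn Bhd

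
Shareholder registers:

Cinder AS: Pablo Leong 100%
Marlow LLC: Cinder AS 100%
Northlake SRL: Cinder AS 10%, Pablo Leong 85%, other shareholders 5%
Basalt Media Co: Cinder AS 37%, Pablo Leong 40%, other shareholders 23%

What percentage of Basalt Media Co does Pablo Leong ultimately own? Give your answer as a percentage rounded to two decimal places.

77.00%

Pablo reaches Basalt along 2 paths.
Via Cinder: 100% × 37% = 37%.
Direct stake: 40% = 40%.
Total: 37% + 40% = 77%.
Rounded: 77.00%.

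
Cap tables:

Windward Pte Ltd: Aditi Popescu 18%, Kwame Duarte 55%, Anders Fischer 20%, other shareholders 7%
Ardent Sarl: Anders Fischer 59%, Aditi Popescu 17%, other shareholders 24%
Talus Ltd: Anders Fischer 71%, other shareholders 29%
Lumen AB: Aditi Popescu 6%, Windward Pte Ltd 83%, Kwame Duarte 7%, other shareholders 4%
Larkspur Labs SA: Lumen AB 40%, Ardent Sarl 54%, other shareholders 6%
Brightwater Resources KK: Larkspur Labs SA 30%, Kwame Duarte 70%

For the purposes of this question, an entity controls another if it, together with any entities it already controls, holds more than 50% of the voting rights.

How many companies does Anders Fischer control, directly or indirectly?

3

Anders holds 59% of Ardent, so Anders controls Ardent.
Anders holds 71% of Talus, so Anders controls Talus.
Ardent holds 54% of Larkspur, so Anders controls Larkspur.
No other company's threshold is met.
Anders controls 3 companies.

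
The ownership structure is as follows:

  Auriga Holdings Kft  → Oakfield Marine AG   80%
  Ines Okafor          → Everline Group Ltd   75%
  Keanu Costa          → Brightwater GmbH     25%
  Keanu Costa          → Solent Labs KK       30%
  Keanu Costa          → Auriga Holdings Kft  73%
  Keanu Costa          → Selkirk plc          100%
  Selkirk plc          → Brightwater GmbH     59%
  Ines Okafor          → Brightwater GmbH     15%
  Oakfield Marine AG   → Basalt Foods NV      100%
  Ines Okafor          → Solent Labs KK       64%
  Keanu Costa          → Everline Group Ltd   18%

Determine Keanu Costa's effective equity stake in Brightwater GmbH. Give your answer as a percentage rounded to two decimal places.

84.00%

Keanu reaches Brightwater along 2 paths.
Via Selkirk: 100% × 59% = 59%.
Direct stake: 25% = 25%.
Total: 59% + 25% = 84%.
Rounded: 84.00%.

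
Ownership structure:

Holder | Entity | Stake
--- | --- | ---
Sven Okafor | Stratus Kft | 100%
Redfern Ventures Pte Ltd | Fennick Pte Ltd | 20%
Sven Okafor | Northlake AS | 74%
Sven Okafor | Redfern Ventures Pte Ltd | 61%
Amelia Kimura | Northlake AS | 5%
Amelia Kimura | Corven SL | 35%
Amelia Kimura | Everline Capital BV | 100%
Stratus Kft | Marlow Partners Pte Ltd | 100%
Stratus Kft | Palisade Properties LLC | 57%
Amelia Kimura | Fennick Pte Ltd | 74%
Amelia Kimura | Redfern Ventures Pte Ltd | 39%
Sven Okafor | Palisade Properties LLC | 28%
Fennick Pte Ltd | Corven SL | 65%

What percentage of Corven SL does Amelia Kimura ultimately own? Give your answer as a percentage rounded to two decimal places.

88.17%

Amelia reaches Corven along 3 paths.
Direct stake: 35% = 35%.
Via Fennick: 74% × 65% = 48.1%.
Via Redfern → Fennick: 39% × 20% × 65% = 5.07%.
Total: 35% + 48.1% + 5.07% = 88.17%.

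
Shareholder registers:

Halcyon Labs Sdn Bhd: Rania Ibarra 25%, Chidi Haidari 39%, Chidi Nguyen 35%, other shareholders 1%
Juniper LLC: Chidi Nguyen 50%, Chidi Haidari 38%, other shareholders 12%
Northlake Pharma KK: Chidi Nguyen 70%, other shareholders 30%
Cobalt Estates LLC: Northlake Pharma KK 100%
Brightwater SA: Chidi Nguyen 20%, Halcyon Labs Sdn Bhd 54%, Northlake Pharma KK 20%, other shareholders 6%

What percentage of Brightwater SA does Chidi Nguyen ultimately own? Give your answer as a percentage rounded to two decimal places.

52.90%

Chidi Nguyen reaches Brightwater along 3 paths.
Direct stake: 20% = 20%.
Via Halcyon: 35% × 54% = 18.9%.
Via Northlake: 70% × 20% = 14%.
Total: 20% + 18.9% + 14% = 52.9%.
Rounded: 52.90%.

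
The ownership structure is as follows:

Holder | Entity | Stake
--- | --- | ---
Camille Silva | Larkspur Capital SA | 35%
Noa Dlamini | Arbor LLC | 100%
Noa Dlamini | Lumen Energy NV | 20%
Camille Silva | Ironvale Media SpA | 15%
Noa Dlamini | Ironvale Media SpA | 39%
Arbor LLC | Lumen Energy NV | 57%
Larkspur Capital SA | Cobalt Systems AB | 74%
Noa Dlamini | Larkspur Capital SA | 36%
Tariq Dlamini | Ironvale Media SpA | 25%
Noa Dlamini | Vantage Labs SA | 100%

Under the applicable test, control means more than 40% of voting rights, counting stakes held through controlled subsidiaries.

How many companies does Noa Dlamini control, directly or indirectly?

3

Noa holds 100% of Arbor, so Noa controls Arbor.
Noa holds 100% of Vantage, so Noa controls Vantage.
Noa and Arbor together hold 20% + 57% = 77% of Lumen, so Noa controls Lumen.
No other company's threshold is met.
Noa controls 3 companies.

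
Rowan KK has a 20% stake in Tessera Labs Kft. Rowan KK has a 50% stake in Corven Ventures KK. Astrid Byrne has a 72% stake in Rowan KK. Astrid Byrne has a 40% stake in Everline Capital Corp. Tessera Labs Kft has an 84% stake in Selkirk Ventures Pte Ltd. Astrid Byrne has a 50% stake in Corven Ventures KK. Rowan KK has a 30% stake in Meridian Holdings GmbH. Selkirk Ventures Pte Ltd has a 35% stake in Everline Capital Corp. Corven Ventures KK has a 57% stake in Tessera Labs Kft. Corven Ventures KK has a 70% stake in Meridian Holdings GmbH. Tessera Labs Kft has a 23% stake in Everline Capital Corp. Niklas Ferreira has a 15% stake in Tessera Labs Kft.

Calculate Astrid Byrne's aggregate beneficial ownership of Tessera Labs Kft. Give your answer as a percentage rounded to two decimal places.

Astrid reaches Tessera along 3 paths.
Via Rowan → Corven: 72% × 50% × 57% = 20.52%.
Via Corven: 50% × 57% = 28.5%.
Via Rowan: 72% × 20% = 14.4%.
Total: 20.52% + 28.5% + 14.4% = 63.42%.

63.42%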